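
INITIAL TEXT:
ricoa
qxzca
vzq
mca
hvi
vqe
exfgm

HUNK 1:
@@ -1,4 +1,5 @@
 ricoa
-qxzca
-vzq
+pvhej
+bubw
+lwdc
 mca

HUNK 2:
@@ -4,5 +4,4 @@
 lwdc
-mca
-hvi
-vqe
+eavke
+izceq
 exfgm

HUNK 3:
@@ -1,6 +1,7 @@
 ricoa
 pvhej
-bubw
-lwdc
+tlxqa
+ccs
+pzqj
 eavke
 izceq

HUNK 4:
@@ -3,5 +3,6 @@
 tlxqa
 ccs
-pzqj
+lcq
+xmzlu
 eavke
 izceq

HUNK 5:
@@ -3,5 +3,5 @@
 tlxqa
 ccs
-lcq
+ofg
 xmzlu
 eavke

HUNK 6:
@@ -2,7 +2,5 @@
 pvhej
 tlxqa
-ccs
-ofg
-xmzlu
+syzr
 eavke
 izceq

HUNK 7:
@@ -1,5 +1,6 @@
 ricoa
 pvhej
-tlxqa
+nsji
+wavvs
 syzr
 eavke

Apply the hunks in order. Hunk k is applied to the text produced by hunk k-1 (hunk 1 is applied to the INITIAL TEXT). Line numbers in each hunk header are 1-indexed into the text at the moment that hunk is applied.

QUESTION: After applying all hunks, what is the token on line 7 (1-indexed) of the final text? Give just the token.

Hunk 1: at line 1 remove [qxzca,vzq] add [pvhej,bubw,lwdc] -> 8 lines: ricoa pvhej bubw lwdc mca hvi vqe exfgm
Hunk 2: at line 4 remove [mca,hvi,vqe] add [eavke,izceq] -> 7 lines: ricoa pvhej bubw lwdc eavke izceq exfgm
Hunk 3: at line 1 remove [bubw,lwdc] add [tlxqa,ccs,pzqj] -> 8 lines: ricoa pvhej tlxqa ccs pzqj eavke izceq exfgm
Hunk 4: at line 3 remove [pzqj] add [lcq,xmzlu] -> 9 lines: ricoa pvhej tlxqa ccs lcq xmzlu eavke izceq exfgm
Hunk 5: at line 3 remove [lcq] add [ofg] -> 9 lines: ricoa pvhej tlxqa ccs ofg xmzlu eavke izceq exfgm
Hunk 6: at line 2 remove [ccs,ofg,xmzlu] add [syzr] -> 7 lines: ricoa pvhej tlxqa syzr eavke izceq exfgm
Hunk 7: at line 1 remove [tlxqa] add [nsji,wavvs] -> 8 lines: ricoa pvhej nsji wavvs syzr eavke izceq exfgm
Final line 7: izceq

Answer: izceq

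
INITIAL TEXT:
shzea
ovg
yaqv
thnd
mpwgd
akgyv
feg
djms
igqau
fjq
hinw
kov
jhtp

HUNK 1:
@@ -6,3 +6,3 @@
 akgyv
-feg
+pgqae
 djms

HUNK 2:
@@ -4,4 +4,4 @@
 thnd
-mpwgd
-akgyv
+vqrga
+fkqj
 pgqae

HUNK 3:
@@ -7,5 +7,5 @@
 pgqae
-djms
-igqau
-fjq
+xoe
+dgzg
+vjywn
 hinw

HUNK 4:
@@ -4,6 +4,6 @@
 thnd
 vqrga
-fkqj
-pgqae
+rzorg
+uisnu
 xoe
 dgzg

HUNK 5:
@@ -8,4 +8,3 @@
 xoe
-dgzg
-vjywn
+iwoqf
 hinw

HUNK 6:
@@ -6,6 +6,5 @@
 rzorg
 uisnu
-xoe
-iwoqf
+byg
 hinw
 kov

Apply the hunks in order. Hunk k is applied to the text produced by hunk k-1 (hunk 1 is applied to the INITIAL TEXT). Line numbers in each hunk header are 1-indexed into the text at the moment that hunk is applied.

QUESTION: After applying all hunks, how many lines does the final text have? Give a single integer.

Answer: 11

Derivation:
Hunk 1: at line 6 remove [feg] add [pgqae] -> 13 lines: shzea ovg yaqv thnd mpwgd akgyv pgqae djms igqau fjq hinw kov jhtp
Hunk 2: at line 4 remove [mpwgd,akgyv] add [vqrga,fkqj] -> 13 lines: shzea ovg yaqv thnd vqrga fkqj pgqae djms igqau fjq hinw kov jhtp
Hunk 3: at line 7 remove [djms,igqau,fjq] add [xoe,dgzg,vjywn] -> 13 lines: shzea ovg yaqv thnd vqrga fkqj pgqae xoe dgzg vjywn hinw kov jhtp
Hunk 4: at line 4 remove [fkqj,pgqae] add [rzorg,uisnu] -> 13 lines: shzea ovg yaqv thnd vqrga rzorg uisnu xoe dgzg vjywn hinw kov jhtp
Hunk 5: at line 8 remove [dgzg,vjywn] add [iwoqf] -> 12 lines: shzea ovg yaqv thnd vqrga rzorg uisnu xoe iwoqf hinw kov jhtp
Hunk 6: at line 6 remove [xoe,iwoqf] add [byg] -> 11 lines: shzea ovg yaqv thnd vqrga rzorg uisnu byg hinw kov jhtp
Final line count: 11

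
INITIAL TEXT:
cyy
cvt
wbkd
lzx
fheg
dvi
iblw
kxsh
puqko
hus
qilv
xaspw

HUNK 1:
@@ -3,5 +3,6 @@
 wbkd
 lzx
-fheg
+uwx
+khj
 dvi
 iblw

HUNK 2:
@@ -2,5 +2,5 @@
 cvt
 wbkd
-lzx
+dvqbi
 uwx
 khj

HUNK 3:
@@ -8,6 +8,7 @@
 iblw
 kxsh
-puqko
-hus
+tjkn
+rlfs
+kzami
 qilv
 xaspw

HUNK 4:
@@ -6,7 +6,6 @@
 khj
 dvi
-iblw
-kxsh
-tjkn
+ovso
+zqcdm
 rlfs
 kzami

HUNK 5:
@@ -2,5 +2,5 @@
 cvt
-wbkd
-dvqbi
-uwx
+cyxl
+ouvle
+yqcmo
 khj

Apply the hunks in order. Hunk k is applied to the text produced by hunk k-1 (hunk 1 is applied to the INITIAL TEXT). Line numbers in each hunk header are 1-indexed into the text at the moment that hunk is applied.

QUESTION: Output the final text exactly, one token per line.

Hunk 1: at line 3 remove [fheg] add [uwx,khj] -> 13 lines: cyy cvt wbkd lzx uwx khj dvi iblw kxsh puqko hus qilv xaspw
Hunk 2: at line 2 remove [lzx] add [dvqbi] -> 13 lines: cyy cvt wbkd dvqbi uwx khj dvi iblw kxsh puqko hus qilv xaspw
Hunk 3: at line 8 remove [puqko,hus] add [tjkn,rlfs,kzami] -> 14 lines: cyy cvt wbkd dvqbi uwx khj dvi iblw kxsh tjkn rlfs kzami qilv xaspw
Hunk 4: at line 6 remove [iblw,kxsh,tjkn] add [ovso,zqcdm] -> 13 lines: cyy cvt wbkd dvqbi uwx khj dvi ovso zqcdm rlfs kzami qilv xaspw
Hunk 5: at line 2 remove [wbkd,dvqbi,uwx] add [cyxl,ouvle,yqcmo] -> 13 lines: cyy cvt cyxl ouvle yqcmo khj dvi ovso zqcdm rlfs kzami qilv xaspw

Answer: cyy
cvt
cyxl
ouvle
yqcmo
khj
dvi
ovso
zqcdm
rlfs
kzami
qilv
xaspw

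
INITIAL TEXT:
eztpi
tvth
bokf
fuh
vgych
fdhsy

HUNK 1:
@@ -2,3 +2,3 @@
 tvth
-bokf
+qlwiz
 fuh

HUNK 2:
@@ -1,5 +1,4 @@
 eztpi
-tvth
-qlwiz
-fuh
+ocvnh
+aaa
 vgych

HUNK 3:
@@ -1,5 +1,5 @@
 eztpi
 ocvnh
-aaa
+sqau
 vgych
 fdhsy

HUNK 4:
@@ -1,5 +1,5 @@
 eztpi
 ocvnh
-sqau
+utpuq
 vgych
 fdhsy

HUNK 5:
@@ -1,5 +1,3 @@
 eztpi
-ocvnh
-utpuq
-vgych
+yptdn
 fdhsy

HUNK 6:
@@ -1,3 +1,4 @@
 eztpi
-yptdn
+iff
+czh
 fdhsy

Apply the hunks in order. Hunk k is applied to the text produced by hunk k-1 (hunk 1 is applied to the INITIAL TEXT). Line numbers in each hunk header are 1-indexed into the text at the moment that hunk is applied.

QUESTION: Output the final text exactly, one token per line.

Hunk 1: at line 2 remove [bokf] add [qlwiz] -> 6 lines: eztpi tvth qlwiz fuh vgych fdhsy
Hunk 2: at line 1 remove [tvth,qlwiz,fuh] add [ocvnh,aaa] -> 5 lines: eztpi ocvnh aaa vgych fdhsy
Hunk 3: at line 1 remove [aaa] add [sqau] -> 5 lines: eztpi ocvnh sqau vgych fdhsy
Hunk 4: at line 1 remove [sqau] add [utpuq] -> 5 lines: eztpi ocvnh utpuq vgych fdhsy
Hunk 5: at line 1 remove [ocvnh,utpuq,vgych] add [yptdn] -> 3 lines: eztpi yptdn fdhsy
Hunk 6: at line 1 remove [yptdn] add [iff,czh] -> 4 lines: eztpi iff czh fdhsy

Answer: eztpi
iff
czh
fdhsy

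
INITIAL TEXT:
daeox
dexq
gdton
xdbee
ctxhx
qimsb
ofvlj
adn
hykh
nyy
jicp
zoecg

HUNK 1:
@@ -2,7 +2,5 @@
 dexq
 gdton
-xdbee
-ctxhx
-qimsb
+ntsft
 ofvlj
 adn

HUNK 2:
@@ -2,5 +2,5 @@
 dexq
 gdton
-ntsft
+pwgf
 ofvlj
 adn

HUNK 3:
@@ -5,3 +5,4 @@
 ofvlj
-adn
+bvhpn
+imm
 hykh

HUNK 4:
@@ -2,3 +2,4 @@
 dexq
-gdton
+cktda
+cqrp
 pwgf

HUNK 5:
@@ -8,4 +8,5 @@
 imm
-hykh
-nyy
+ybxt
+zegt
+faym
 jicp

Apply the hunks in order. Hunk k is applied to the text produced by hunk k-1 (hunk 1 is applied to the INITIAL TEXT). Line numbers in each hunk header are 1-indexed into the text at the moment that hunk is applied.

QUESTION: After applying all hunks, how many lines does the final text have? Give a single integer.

Hunk 1: at line 2 remove [xdbee,ctxhx,qimsb] add [ntsft] -> 10 lines: daeox dexq gdton ntsft ofvlj adn hykh nyy jicp zoecg
Hunk 2: at line 2 remove [ntsft] add [pwgf] -> 10 lines: daeox dexq gdton pwgf ofvlj adn hykh nyy jicp zoecg
Hunk 3: at line 5 remove [adn] add [bvhpn,imm] -> 11 lines: daeox dexq gdton pwgf ofvlj bvhpn imm hykh nyy jicp zoecg
Hunk 4: at line 2 remove [gdton] add [cktda,cqrp] -> 12 lines: daeox dexq cktda cqrp pwgf ofvlj bvhpn imm hykh nyy jicp zoecg
Hunk 5: at line 8 remove [hykh,nyy] add [ybxt,zegt,faym] -> 13 lines: daeox dexq cktda cqrp pwgf ofvlj bvhpn imm ybxt zegt faym jicp zoecg
Final line count: 13

Answer: 13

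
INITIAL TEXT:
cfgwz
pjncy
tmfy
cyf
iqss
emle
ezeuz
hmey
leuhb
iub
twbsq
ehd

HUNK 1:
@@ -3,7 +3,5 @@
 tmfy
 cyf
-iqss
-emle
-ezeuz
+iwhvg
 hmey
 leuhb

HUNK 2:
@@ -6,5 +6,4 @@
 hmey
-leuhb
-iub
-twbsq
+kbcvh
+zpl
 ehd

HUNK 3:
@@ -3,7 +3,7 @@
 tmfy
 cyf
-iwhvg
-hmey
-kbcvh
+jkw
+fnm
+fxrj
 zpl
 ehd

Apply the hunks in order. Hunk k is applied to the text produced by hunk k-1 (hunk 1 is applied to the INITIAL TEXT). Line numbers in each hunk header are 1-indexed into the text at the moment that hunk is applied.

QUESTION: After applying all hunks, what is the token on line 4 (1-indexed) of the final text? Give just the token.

Answer: cyf

Derivation:
Hunk 1: at line 3 remove [iqss,emle,ezeuz] add [iwhvg] -> 10 lines: cfgwz pjncy tmfy cyf iwhvg hmey leuhb iub twbsq ehd
Hunk 2: at line 6 remove [leuhb,iub,twbsq] add [kbcvh,zpl] -> 9 lines: cfgwz pjncy tmfy cyf iwhvg hmey kbcvh zpl ehd
Hunk 3: at line 3 remove [iwhvg,hmey,kbcvh] add [jkw,fnm,fxrj] -> 9 lines: cfgwz pjncy tmfy cyf jkw fnm fxrj zpl ehd
Final line 4: cyf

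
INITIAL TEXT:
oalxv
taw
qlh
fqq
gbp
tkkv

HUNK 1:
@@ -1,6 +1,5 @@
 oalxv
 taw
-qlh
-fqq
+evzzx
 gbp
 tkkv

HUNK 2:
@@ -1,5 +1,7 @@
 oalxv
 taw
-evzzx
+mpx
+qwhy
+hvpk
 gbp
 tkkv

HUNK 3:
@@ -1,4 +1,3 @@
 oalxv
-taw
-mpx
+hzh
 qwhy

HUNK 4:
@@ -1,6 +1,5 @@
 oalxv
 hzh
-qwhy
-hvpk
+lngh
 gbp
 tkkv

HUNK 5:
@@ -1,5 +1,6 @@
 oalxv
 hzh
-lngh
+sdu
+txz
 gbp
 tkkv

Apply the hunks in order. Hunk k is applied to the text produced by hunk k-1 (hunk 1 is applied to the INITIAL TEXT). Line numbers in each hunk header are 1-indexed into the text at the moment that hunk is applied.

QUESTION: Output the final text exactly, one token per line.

Answer: oalxv
hzh
sdu
txz
gbp
tkkv

Derivation:
Hunk 1: at line 1 remove [qlh,fqq] add [evzzx] -> 5 lines: oalxv taw evzzx gbp tkkv
Hunk 2: at line 1 remove [evzzx] add [mpx,qwhy,hvpk] -> 7 lines: oalxv taw mpx qwhy hvpk gbp tkkv
Hunk 3: at line 1 remove [taw,mpx] add [hzh] -> 6 lines: oalxv hzh qwhy hvpk gbp tkkv
Hunk 4: at line 1 remove [qwhy,hvpk] add [lngh] -> 5 lines: oalxv hzh lngh gbp tkkv
Hunk 5: at line 1 remove [lngh] add [sdu,txz] -> 6 lines: oalxv hzh sdu txz gbp tkkv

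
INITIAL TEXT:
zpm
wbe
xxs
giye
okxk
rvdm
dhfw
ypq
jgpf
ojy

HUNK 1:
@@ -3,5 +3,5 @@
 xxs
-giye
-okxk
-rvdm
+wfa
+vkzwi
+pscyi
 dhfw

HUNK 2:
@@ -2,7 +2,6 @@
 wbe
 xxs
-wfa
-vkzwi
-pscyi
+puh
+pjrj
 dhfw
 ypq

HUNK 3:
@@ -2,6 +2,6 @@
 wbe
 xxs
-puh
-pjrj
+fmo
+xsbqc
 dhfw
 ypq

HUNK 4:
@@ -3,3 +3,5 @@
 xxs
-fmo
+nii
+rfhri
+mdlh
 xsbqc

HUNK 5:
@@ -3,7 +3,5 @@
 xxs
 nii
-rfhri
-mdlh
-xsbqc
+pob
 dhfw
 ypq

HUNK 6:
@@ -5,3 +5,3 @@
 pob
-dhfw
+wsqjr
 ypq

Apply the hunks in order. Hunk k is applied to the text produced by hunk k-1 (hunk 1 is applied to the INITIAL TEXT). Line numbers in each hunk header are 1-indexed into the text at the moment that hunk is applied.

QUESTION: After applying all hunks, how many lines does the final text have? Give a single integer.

Answer: 9

Derivation:
Hunk 1: at line 3 remove [giye,okxk,rvdm] add [wfa,vkzwi,pscyi] -> 10 lines: zpm wbe xxs wfa vkzwi pscyi dhfw ypq jgpf ojy
Hunk 2: at line 2 remove [wfa,vkzwi,pscyi] add [puh,pjrj] -> 9 lines: zpm wbe xxs puh pjrj dhfw ypq jgpf ojy
Hunk 3: at line 2 remove [puh,pjrj] add [fmo,xsbqc] -> 9 lines: zpm wbe xxs fmo xsbqc dhfw ypq jgpf ojy
Hunk 4: at line 3 remove [fmo] add [nii,rfhri,mdlh] -> 11 lines: zpm wbe xxs nii rfhri mdlh xsbqc dhfw ypq jgpf ojy
Hunk 5: at line 3 remove [rfhri,mdlh,xsbqc] add [pob] -> 9 lines: zpm wbe xxs nii pob dhfw ypq jgpf ojy
Hunk 6: at line 5 remove [dhfw] add [wsqjr] -> 9 lines: zpm wbe xxs nii pob wsqjr ypq jgpf ojy
Final line count: 9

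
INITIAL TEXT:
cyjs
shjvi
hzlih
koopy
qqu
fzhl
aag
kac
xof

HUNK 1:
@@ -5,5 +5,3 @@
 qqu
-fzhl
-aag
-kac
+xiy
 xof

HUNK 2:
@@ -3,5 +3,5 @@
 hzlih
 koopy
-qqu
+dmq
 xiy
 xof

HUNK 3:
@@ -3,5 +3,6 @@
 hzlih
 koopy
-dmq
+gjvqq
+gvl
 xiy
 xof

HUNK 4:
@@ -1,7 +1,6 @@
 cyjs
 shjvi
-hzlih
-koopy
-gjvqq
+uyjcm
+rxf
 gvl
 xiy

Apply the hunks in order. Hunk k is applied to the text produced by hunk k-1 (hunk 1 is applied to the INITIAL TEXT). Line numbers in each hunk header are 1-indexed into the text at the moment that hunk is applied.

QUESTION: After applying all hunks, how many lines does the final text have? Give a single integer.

Hunk 1: at line 5 remove [fzhl,aag,kac] add [xiy] -> 7 lines: cyjs shjvi hzlih koopy qqu xiy xof
Hunk 2: at line 3 remove [qqu] add [dmq] -> 7 lines: cyjs shjvi hzlih koopy dmq xiy xof
Hunk 3: at line 3 remove [dmq] add [gjvqq,gvl] -> 8 lines: cyjs shjvi hzlih koopy gjvqq gvl xiy xof
Hunk 4: at line 1 remove [hzlih,koopy,gjvqq] add [uyjcm,rxf] -> 7 lines: cyjs shjvi uyjcm rxf gvl xiy xof
Final line count: 7

Answer: 7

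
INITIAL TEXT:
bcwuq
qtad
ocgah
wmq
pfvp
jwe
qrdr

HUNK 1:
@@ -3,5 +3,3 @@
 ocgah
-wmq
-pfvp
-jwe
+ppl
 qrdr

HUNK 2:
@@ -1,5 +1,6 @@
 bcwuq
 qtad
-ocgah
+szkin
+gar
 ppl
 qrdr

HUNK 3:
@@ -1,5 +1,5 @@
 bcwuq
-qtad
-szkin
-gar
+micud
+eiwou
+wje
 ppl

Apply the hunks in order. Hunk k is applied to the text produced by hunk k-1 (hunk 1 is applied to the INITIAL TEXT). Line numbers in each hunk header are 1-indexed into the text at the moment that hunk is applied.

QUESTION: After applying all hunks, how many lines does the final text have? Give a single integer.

Answer: 6

Derivation:
Hunk 1: at line 3 remove [wmq,pfvp,jwe] add [ppl] -> 5 lines: bcwuq qtad ocgah ppl qrdr
Hunk 2: at line 1 remove [ocgah] add [szkin,gar] -> 6 lines: bcwuq qtad szkin gar ppl qrdr
Hunk 3: at line 1 remove [qtad,szkin,gar] add [micud,eiwou,wje] -> 6 lines: bcwuq micud eiwou wje ppl qrdr
Final line count: 6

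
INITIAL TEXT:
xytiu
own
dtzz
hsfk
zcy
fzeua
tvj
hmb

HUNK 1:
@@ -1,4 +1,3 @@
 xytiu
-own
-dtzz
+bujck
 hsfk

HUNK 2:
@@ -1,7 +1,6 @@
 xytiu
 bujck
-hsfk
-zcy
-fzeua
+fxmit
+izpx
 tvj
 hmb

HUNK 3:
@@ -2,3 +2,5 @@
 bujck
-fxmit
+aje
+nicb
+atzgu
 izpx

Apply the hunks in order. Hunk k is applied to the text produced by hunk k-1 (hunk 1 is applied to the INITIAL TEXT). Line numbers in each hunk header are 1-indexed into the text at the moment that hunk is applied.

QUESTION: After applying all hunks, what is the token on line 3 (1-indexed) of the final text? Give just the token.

Hunk 1: at line 1 remove [own,dtzz] add [bujck] -> 7 lines: xytiu bujck hsfk zcy fzeua tvj hmb
Hunk 2: at line 1 remove [hsfk,zcy,fzeua] add [fxmit,izpx] -> 6 lines: xytiu bujck fxmit izpx tvj hmb
Hunk 3: at line 2 remove [fxmit] add [aje,nicb,atzgu] -> 8 lines: xytiu bujck aje nicb atzgu izpx tvj hmb
Final line 3: aje

Answer: aje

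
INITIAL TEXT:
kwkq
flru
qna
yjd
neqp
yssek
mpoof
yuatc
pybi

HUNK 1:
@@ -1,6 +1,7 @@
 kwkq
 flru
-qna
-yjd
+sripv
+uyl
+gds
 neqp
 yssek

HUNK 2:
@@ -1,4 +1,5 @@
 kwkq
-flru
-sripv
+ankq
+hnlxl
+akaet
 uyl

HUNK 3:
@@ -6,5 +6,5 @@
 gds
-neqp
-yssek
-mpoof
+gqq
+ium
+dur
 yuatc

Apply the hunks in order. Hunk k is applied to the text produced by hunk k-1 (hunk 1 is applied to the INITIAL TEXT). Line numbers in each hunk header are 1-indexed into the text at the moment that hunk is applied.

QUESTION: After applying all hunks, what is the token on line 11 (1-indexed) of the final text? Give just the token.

Hunk 1: at line 1 remove [qna,yjd] add [sripv,uyl,gds] -> 10 lines: kwkq flru sripv uyl gds neqp yssek mpoof yuatc pybi
Hunk 2: at line 1 remove [flru,sripv] add [ankq,hnlxl,akaet] -> 11 lines: kwkq ankq hnlxl akaet uyl gds neqp yssek mpoof yuatc pybi
Hunk 3: at line 6 remove [neqp,yssek,mpoof] add [gqq,ium,dur] -> 11 lines: kwkq ankq hnlxl akaet uyl gds gqq ium dur yuatc pybi
Final line 11: pybi

Answer: pybi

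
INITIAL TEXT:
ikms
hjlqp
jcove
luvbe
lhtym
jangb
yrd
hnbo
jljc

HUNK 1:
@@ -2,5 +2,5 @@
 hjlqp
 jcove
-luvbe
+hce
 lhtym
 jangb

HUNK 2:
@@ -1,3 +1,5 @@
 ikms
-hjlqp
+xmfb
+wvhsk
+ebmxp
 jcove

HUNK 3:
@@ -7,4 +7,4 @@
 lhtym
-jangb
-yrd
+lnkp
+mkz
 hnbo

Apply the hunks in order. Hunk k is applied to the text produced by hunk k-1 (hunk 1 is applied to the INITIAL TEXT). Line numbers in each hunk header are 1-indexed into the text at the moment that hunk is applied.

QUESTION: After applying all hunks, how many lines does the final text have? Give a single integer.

Hunk 1: at line 2 remove [luvbe] add [hce] -> 9 lines: ikms hjlqp jcove hce lhtym jangb yrd hnbo jljc
Hunk 2: at line 1 remove [hjlqp] add [xmfb,wvhsk,ebmxp] -> 11 lines: ikms xmfb wvhsk ebmxp jcove hce lhtym jangb yrd hnbo jljc
Hunk 3: at line 7 remove [jangb,yrd] add [lnkp,mkz] -> 11 lines: ikms xmfb wvhsk ebmxp jcove hce lhtym lnkp mkz hnbo jljc
Final line count: 11

Answer: 11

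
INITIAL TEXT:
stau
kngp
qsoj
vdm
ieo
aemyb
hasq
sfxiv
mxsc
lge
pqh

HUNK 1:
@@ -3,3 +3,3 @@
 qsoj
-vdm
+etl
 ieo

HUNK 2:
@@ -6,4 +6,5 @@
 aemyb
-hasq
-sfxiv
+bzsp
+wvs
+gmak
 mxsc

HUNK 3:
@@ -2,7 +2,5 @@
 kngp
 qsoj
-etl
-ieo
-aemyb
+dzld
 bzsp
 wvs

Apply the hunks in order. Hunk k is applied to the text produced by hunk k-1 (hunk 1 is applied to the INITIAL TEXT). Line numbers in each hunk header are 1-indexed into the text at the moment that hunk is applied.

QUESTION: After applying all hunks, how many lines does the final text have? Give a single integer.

Hunk 1: at line 3 remove [vdm] add [etl] -> 11 lines: stau kngp qsoj etl ieo aemyb hasq sfxiv mxsc lge pqh
Hunk 2: at line 6 remove [hasq,sfxiv] add [bzsp,wvs,gmak] -> 12 lines: stau kngp qsoj etl ieo aemyb bzsp wvs gmak mxsc lge pqh
Hunk 3: at line 2 remove [etl,ieo,aemyb] add [dzld] -> 10 lines: stau kngp qsoj dzld bzsp wvs gmak mxsc lge pqh
Final line count: 10

Answer: 10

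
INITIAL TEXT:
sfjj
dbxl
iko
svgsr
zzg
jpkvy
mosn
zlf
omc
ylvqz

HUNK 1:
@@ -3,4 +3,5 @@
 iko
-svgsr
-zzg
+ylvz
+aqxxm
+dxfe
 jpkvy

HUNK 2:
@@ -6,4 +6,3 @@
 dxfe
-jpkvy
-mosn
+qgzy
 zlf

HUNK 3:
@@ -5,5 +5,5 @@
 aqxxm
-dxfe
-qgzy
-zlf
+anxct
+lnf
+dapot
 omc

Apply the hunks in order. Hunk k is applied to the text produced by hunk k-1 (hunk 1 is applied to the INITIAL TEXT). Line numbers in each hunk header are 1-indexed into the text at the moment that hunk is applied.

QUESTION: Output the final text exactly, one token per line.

Answer: sfjj
dbxl
iko
ylvz
aqxxm
anxct
lnf
dapot
omc
ylvqz

Derivation:
Hunk 1: at line 3 remove [svgsr,zzg] add [ylvz,aqxxm,dxfe] -> 11 lines: sfjj dbxl iko ylvz aqxxm dxfe jpkvy mosn zlf omc ylvqz
Hunk 2: at line 6 remove [jpkvy,mosn] add [qgzy] -> 10 lines: sfjj dbxl iko ylvz aqxxm dxfe qgzy zlf omc ylvqz
Hunk 3: at line 5 remove [dxfe,qgzy,zlf] add [anxct,lnf,dapot] -> 10 lines: sfjj dbxl iko ylvz aqxxm anxct lnf dapot omc ylvqz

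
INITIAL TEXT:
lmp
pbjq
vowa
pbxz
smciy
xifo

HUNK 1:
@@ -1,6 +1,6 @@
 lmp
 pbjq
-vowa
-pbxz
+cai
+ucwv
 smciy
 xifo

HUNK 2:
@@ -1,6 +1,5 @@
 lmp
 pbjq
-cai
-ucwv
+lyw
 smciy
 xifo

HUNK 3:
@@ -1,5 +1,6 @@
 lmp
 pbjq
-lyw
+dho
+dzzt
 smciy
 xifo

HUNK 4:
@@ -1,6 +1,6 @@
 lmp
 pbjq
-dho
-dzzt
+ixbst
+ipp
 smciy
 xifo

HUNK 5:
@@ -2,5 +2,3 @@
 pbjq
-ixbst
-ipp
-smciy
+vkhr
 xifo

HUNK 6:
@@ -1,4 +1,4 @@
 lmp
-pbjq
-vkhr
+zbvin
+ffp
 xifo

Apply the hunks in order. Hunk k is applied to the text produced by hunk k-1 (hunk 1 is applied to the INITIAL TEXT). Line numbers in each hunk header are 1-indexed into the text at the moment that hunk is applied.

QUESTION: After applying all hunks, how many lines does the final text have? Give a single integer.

Hunk 1: at line 1 remove [vowa,pbxz] add [cai,ucwv] -> 6 lines: lmp pbjq cai ucwv smciy xifo
Hunk 2: at line 1 remove [cai,ucwv] add [lyw] -> 5 lines: lmp pbjq lyw smciy xifo
Hunk 3: at line 1 remove [lyw] add [dho,dzzt] -> 6 lines: lmp pbjq dho dzzt smciy xifo
Hunk 4: at line 1 remove [dho,dzzt] add [ixbst,ipp] -> 6 lines: lmp pbjq ixbst ipp smciy xifo
Hunk 5: at line 2 remove [ixbst,ipp,smciy] add [vkhr] -> 4 lines: lmp pbjq vkhr xifo
Hunk 6: at line 1 remove [pbjq,vkhr] add [zbvin,ffp] -> 4 lines: lmp zbvin ffp xifo
Final line count: 4

Answer: 4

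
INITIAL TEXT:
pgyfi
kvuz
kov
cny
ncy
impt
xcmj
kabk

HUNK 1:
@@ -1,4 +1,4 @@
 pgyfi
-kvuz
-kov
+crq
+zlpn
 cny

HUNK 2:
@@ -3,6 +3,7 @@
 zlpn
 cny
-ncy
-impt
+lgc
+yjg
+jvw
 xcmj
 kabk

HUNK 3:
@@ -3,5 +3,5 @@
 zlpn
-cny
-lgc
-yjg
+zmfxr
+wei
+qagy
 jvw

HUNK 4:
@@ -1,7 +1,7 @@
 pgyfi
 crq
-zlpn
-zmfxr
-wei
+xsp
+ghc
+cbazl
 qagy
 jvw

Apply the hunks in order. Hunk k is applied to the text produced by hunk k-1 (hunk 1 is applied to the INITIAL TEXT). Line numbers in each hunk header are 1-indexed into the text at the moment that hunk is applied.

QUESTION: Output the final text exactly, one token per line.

Hunk 1: at line 1 remove [kvuz,kov] add [crq,zlpn] -> 8 lines: pgyfi crq zlpn cny ncy impt xcmj kabk
Hunk 2: at line 3 remove [ncy,impt] add [lgc,yjg,jvw] -> 9 lines: pgyfi crq zlpn cny lgc yjg jvw xcmj kabk
Hunk 3: at line 3 remove [cny,lgc,yjg] add [zmfxr,wei,qagy] -> 9 lines: pgyfi crq zlpn zmfxr wei qagy jvw xcmj kabk
Hunk 4: at line 1 remove [zlpn,zmfxr,wei] add [xsp,ghc,cbazl] -> 9 lines: pgyfi crq xsp ghc cbazl qagy jvw xcmj kabk

Answer: pgyfi
crq
xsp
ghc
cbazl
qagy
jvw
xcmj
kabk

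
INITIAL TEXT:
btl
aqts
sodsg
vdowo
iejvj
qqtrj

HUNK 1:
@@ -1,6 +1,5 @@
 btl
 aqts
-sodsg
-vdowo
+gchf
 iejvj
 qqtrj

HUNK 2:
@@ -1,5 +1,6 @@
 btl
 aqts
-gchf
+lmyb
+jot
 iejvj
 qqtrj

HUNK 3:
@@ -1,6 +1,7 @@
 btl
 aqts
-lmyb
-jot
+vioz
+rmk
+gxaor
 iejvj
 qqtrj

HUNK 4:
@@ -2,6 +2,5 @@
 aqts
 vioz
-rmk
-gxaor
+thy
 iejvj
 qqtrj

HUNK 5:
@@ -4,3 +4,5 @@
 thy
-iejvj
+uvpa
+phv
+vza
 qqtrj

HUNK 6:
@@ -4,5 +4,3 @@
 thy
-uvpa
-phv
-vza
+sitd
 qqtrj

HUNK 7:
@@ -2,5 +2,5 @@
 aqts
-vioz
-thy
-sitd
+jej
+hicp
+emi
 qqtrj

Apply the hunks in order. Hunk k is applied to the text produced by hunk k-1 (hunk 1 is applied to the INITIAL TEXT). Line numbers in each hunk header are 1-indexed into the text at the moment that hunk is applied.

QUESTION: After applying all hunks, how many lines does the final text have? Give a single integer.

Answer: 6

Derivation:
Hunk 1: at line 1 remove [sodsg,vdowo] add [gchf] -> 5 lines: btl aqts gchf iejvj qqtrj
Hunk 2: at line 1 remove [gchf] add [lmyb,jot] -> 6 lines: btl aqts lmyb jot iejvj qqtrj
Hunk 3: at line 1 remove [lmyb,jot] add [vioz,rmk,gxaor] -> 7 lines: btl aqts vioz rmk gxaor iejvj qqtrj
Hunk 4: at line 2 remove [rmk,gxaor] add [thy] -> 6 lines: btl aqts vioz thy iejvj qqtrj
Hunk 5: at line 4 remove [iejvj] add [uvpa,phv,vza] -> 8 lines: btl aqts vioz thy uvpa phv vza qqtrj
Hunk 6: at line 4 remove [uvpa,phv,vza] add [sitd] -> 6 lines: btl aqts vioz thy sitd qqtrj
Hunk 7: at line 2 remove [vioz,thy,sitd] add [jej,hicp,emi] -> 6 lines: btl aqts jej hicp emi qqtrj
Final line count: 6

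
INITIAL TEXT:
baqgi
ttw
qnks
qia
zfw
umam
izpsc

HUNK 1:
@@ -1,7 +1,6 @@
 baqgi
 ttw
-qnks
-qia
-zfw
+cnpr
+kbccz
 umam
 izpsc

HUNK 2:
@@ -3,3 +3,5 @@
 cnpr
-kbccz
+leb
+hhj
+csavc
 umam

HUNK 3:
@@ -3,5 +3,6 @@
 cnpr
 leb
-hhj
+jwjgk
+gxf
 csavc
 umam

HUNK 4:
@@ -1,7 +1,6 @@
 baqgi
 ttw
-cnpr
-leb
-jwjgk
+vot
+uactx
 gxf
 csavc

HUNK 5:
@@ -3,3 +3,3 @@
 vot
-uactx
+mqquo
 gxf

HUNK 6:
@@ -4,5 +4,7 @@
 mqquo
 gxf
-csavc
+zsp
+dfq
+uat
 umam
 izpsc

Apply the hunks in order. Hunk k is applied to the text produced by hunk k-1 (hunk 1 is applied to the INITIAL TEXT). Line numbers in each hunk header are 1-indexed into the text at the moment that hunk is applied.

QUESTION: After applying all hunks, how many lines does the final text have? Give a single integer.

Answer: 10

Derivation:
Hunk 1: at line 1 remove [qnks,qia,zfw] add [cnpr,kbccz] -> 6 lines: baqgi ttw cnpr kbccz umam izpsc
Hunk 2: at line 3 remove [kbccz] add [leb,hhj,csavc] -> 8 lines: baqgi ttw cnpr leb hhj csavc umam izpsc
Hunk 3: at line 3 remove [hhj] add [jwjgk,gxf] -> 9 lines: baqgi ttw cnpr leb jwjgk gxf csavc umam izpsc
Hunk 4: at line 1 remove [cnpr,leb,jwjgk] add [vot,uactx] -> 8 lines: baqgi ttw vot uactx gxf csavc umam izpsc
Hunk 5: at line 3 remove [uactx] add [mqquo] -> 8 lines: baqgi ttw vot mqquo gxf csavc umam izpsc
Hunk 6: at line 4 remove [csavc] add [zsp,dfq,uat] -> 10 lines: baqgi ttw vot mqquo gxf zsp dfq uat umam izpsc
Final line count: 10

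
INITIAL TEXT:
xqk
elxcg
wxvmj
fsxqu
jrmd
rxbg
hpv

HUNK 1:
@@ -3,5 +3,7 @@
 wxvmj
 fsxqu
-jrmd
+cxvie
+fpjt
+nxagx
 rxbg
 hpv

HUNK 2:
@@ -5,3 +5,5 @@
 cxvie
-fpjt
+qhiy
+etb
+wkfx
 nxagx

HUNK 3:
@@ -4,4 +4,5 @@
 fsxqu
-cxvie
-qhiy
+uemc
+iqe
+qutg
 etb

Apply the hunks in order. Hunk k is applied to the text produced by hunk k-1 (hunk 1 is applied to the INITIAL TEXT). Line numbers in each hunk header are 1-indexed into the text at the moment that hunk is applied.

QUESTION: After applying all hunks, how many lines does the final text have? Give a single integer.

Hunk 1: at line 3 remove [jrmd] add [cxvie,fpjt,nxagx] -> 9 lines: xqk elxcg wxvmj fsxqu cxvie fpjt nxagx rxbg hpv
Hunk 2: at line 5 remove [fpjt] add [qhiy,etb,wkfx] -> 11 lines: xqk elxcg wxvmj fsxqu cxvie qhiy etb wkfx nxagx rxbg hpv
Hunk 3: at line 4 remove [cxvie,qhiy] add [uemc,iqe,qutg] -> 12 lines: xqk elxcg wxvmj fsxqu uemc iqe qutg etb wkfx nxagx rxbg hpv
Final line count: 12

Answer: 12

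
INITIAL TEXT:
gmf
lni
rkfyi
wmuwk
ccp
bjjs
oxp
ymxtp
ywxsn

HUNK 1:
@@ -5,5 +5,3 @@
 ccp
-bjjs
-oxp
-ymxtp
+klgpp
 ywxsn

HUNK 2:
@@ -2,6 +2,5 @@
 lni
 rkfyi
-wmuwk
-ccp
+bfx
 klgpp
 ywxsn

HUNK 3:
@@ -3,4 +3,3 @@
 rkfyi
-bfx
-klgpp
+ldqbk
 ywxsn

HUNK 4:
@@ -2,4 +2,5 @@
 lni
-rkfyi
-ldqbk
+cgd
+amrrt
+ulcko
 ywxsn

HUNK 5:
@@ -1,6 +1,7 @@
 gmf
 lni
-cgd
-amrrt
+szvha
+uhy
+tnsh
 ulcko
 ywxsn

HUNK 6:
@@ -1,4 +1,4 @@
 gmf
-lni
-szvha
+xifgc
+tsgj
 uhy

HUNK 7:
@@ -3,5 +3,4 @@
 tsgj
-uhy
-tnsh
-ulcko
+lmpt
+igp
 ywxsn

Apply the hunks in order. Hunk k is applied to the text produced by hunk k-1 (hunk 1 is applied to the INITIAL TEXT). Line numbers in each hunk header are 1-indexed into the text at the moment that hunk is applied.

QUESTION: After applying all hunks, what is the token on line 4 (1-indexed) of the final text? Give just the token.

Hunk 1: at line 5 remove [bjjs,oxp,ymxtp] add [klgpp] -> 7 lines: gmf lni rkfyi wmuwk ccp klgpp ywxsn
Hunk 2: at line 2 remove [wmuwk,ccp] add [bfx] -> 6 lines: gmf lni rkfyi bfx klgpp ywxsn
Hunk 3: at line 3 remove [bfx,klgpp] add [ldqbk] -> 5 lines: gmf lni rkfyi ldqbk ywxsn
Hunk 4: at line 2 remove [rkfyi,ldqbk] add [cgd,amrrt,ulcko] -> 6 lines: gmf lni cgd amrrt ulcko ywxsn
Hunk 5: at line 1 remove [cgd,amrrt] add [szvha,uhy,tnsh] -> 7 lines: gmf lni szvha uhy tnsh ulcko ywxsn
Hunk 6: at line 1 remove [lni,szvha] add [xifgc,tsgj] -> 7 lines: gmf xifgc tsgj uhy tnsh ulcko ywxsn
Hunk 7: at line 3 remove [uhy,tnsh,ulcko] add [lmpt,igp] -> 6 lines: gmf xifgc tsgj lmpt igp ywxsn
Final line 4: lmpt

Answer: lmpt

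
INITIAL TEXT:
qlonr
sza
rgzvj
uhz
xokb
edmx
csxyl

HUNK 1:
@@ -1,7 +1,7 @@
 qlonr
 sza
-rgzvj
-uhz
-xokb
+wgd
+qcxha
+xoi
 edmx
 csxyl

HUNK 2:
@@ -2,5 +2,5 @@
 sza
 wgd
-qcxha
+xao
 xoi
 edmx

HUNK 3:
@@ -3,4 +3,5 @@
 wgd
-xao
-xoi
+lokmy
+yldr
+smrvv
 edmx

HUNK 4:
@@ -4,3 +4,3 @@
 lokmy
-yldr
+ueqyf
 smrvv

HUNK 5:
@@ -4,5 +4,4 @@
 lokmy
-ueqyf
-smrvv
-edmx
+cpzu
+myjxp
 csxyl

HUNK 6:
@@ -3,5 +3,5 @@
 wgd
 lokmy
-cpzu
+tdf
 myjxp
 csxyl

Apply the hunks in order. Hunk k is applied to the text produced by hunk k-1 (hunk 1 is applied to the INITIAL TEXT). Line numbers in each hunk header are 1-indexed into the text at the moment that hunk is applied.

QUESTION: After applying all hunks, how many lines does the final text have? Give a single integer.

Answer: 7

Derivation:
Hunk 1: at line 1 remove [rgzvj,uhz,xokb] add [wgd,qcxha,xoi] -> 7 lines: qlonr sza wgd qcxha xoi edmx csxyl
Hunk 2: at line 2 remove [qcxha] add [xao] -> 7 lines: qlonr sza wgd xao xoi edmx csxyl
Hunk 3: at line 3 remove [xao,xoi] add [lokmy,yldr,smrvv] -> 8 lines: qlonr sza wgd lokmy yldr smrvv edmx csxyl
Hunk 4: at line 4 remove [yldr] add [ueqyf] -> 8 lines: qlonr sza wgd lokmy ueqyf smrvv edmx csxyl
Hunk 5: at line 4 remove [ueqyf,smrvv,edmx] add [cpzu,myjxp] -> 7 lines: qlonr sza wgd lokmy cpzu myjxp csxyl
Hunk 6: at line 3 remove [cpzu] add [tdf] -> 7 lines: qlonr sza wgd lokmy tdf myjxp csxyl
Final line count: 7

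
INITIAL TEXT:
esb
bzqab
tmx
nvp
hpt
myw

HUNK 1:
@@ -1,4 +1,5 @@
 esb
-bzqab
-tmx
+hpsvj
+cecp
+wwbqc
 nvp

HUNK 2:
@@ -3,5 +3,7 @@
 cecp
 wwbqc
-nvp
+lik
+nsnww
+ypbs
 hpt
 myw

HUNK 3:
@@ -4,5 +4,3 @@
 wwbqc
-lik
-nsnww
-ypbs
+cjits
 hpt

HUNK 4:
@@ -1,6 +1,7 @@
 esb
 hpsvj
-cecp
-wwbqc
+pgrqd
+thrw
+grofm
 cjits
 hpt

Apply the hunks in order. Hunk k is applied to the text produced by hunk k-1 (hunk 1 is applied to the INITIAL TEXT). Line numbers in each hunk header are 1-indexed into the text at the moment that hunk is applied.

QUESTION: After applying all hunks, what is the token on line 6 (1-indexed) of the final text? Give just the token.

Hunk 1: at line 1 remove [bzqab,tmx] add [hpsvj,cecp,wwbqc] -> 7 lines: esb hpsvj cecp wwbqc nvp hpt myw
Hunk 2: at line 3 remove [nvp] add [lik,nsnww,ypbs] -> 9 lines: esb hpsvj cecp wwbqc lik nsnww ypbs hpt myw
Hunk 3: at line 4 remove [lik,nsnww,ypbs] add [cjits] -> 7 lines: esb hpsvj cecp wwbqc cjits hpt myw
Hunk 4: at line 1 remove [cecp,wwbqc] add [pgrqd,thrw,grofm] -> 8 lines: esb hpsvj pgrqd thrw grofm cjits hpt myw
Final line 6: cjits

Answer: cjits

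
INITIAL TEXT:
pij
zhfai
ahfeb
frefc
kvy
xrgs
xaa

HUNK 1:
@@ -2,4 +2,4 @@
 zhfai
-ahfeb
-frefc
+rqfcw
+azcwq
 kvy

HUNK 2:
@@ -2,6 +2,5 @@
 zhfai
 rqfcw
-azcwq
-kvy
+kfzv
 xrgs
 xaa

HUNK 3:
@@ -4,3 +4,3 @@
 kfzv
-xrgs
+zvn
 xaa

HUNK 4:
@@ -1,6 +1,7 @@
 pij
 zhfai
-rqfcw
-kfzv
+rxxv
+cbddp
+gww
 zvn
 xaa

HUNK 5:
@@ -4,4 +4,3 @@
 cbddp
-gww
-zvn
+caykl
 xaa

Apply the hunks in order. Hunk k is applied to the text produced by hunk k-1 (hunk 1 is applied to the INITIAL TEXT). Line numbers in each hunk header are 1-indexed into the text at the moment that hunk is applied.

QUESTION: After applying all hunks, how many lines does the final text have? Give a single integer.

Answer: 6

Derivation:
Hunk 1: at line 2 remove [ahfeb,frefc] add [rqfcw,azcwq] -> 7 lines: pij zhfai rqfcw azcwq kvy xrgs xaa
Hunk 2: at line 2 remove [azcwq,kvy] add [kfzv] -> 6 lines: pij zhfai rqfcw kfzv xrgs xaa
Hunk 3: at line 4 remove [xrgs] add [zvn] -> 6 lines: pij zhfai rqfcw kfzv zvn xaa
Hunk 4: at line 1 remove [rqfcw,kfzv] add [rxxv,cbddp,gww] -> 7 lines: pij zhfai rxxv cbddp gww zvn xaa
Hunk 5: at line 4 remove [gww,zvn] add [caykl] -> 6 lines: pij zhfai rxxv cbddp caykl xaa
Final line count: 6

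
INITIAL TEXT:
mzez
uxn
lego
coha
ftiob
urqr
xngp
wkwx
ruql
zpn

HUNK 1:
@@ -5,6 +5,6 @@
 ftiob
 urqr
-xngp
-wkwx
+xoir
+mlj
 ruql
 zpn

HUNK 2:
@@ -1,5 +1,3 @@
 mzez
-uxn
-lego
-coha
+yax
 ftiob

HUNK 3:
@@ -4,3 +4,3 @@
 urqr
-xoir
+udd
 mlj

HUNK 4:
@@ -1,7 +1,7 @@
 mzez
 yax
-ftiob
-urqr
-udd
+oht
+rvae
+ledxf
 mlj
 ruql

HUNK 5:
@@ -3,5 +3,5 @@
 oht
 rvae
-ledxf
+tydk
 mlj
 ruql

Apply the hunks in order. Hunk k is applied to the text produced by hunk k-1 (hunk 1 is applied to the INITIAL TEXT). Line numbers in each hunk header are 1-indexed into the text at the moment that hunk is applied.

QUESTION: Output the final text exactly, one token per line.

Answer: mzez
yax
oht
rvae
tydk
mlj
ruql
zpn

Derivation:
Hunk 1: at line 5 remove [xngp,wkwx] add [xoir,mlj] -> 10 lines: mzez uxn lego coha ftiob urqr xoir mlj ruql zpn
Hunk 2: at line 1 remove [uxn,lego,coha] add [yax] -> 8 lines: mzez yax ftiob urqr xoir mlj ruql zpn
Hunk 3: at line 4 remove [xoir] add [udd] -> 8 lines: mzez yax ftiob urqr udd mlj ruql zpn
Hunk 4: at line 1 remove [ftiob,urqr,udd] add [oht,rvae,ledxf] -> 8 lines: mzez yax oht rvae ledxf mlj ruql zpn
Hunk 5: at line 3 remove [ledxf] add [tydk] -> 8 lines: mzez yax oht rvae tydk mlj ruql zpn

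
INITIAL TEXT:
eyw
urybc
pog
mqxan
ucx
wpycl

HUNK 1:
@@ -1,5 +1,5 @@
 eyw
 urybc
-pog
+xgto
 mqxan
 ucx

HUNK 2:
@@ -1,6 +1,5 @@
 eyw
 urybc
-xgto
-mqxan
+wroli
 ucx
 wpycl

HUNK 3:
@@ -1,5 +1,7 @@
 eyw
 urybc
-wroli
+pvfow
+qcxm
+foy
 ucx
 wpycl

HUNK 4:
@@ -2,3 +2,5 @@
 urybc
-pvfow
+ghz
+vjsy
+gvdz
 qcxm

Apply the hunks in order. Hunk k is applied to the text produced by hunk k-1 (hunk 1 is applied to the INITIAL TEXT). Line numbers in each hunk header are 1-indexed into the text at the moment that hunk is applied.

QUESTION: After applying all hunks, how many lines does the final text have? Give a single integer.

Hunk 1: at line 1 remove [pog] add [xgto] -> 6 lines: eyw urybc xgto mqxan ucx wpycl
Hunk 2: at line 1 remove [xgto,mqxan] add [wroli] -> 5 lines: eyw urybc wroli ucx wpycl
Hunk 3: at line 1 remove [wroli] add [pvfow,qcxm,foy] -> 7 lines: eyw urybc pvfow qcxm foy ucx wpycl
Hunk 4: at line 2 remove [pvfow] add [ghz,vjsy,gvdz] -> 9 lines: eyw urybc ghz vjsy gvdz qcxm foy ucx wpycl
Final line count: 9

Answer: 9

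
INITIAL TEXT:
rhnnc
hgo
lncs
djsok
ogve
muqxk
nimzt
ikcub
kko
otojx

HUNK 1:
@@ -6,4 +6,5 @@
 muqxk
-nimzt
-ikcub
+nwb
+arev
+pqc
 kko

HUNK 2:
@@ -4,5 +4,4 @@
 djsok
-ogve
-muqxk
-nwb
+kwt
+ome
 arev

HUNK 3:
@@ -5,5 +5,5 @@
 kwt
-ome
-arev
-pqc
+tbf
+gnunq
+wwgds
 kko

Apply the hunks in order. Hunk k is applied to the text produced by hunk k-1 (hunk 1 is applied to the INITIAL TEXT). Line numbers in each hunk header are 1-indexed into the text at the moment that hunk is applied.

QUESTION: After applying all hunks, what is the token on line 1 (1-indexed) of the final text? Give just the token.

Answer: rhnnc

Derivation:
Hunk 1: at line 6 remove [nimzt,ikcub] add [nwb,arev,pqc] -> 11 lines: rhnnc hgo lncs djsok ogve muqxk nwb arev pqc kko otojx
Hunk 2: at line 4 remove [ogve,muqxk,nwb] add [kwt,ome] -> 10 lines: rhnnc hgo lncs djsok kwt ome arev pqc kko otojx
Hunk 3: at line 5 remove [ome,arev,pqc] add [tbf,gnunq,wwgds] -> 10 lines: rhnnc hgo lncs djsok kwt tbf gnunq wwgds kko otojx
Final line 1: rhnnc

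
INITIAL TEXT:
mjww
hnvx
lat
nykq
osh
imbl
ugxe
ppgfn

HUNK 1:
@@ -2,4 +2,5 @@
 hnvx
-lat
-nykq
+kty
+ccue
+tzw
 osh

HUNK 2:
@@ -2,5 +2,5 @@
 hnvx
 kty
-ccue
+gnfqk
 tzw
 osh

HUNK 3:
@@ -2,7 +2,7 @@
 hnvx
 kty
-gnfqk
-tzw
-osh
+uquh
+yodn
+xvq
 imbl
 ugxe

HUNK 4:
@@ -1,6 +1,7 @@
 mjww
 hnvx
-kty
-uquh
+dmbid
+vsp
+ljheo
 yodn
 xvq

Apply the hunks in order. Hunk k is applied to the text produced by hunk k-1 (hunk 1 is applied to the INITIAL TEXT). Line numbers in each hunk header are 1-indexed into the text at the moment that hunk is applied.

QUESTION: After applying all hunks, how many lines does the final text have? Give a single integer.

Answer: 10

Derivation:
Hunk 1: at line 2 remove [lat,nykq] add [kty,ccue,tzw] -> 9 lines: mjww hnvx kty ccue tzw osh imbl ugxe ppgfn
Hunk 2: at line 2 remove [ccue] add [gnfqk] -> 9 lines: mjww hnvx kty gnfqk tzw osh imbl ugxe ppgfn
Hunk 3: at line 2 remove [gnfqk,tzw,osh] add [uquh,yodn,xvq] -> 9 lines: mjww hnvx kty uquh yodn xvq imbl ugxe ppgfn
Hunk 4: at line 1 remove [kty,uquh] add [dmbid,vsp,ljheo] -> 10 lines: mjww hnvx dmbid vsp ljheo yodn xvq imbl ugxe ppgfn
Final line count: 10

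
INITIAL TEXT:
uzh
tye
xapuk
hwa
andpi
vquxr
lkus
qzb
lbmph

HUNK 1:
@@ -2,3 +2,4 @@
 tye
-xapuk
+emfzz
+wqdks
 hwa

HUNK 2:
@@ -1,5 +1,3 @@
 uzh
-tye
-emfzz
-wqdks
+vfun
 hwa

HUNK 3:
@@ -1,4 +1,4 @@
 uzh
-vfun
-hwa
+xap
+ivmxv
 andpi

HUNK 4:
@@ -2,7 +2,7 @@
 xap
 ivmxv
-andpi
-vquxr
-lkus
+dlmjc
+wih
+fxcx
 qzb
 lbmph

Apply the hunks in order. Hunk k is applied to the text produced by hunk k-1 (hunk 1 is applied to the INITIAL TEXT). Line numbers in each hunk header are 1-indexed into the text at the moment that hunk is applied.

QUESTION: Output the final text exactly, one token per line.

Answer: uzh
xap
ivmxv
dlmjc
wih
fxcx
qzb
lbmph

Derivation:
Hunk 1: at line 2 remove [xapuk] add [emfzz,wqdks] -> 10 lines: uzh tye emfzz wqdks hwa andpi vquxr lkus qzb lbmph
Hunk 2: at line 1 remove [tye,emfzz,wqdks] add [vfun] -> 8 lines: uzh vfun hwa andpi vquxr lkus qzb lbmph
Hunk 3: at line 1 remove [vfun,hwa] add [xap,ivmxv] -> 8 lines: uzh xap ivmxv andpi vquxr lkus qzb lbmph
Hunk 4: at line 2 remove [andpi,vquxr,lkus] add [dlmjc,wih,fxcx] -> 8 lines: uzh xap ivmxv dlmjc wih fxcx qzb lbmph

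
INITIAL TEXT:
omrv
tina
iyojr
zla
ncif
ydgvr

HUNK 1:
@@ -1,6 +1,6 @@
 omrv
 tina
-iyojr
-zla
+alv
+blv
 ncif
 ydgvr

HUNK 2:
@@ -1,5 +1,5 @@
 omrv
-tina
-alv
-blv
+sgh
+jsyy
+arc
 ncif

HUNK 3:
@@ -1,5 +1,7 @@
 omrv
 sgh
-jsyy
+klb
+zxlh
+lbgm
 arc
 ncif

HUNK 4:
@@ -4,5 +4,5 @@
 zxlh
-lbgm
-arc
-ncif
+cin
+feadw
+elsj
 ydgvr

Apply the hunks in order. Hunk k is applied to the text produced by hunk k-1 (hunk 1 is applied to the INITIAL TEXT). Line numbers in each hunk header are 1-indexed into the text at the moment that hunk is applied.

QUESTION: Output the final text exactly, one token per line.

Hunk 1: at line 1 remove [iyojr,zla] add [alv,blv] -> 6 lines: omrv tina alv blv ncif ydgvr
Hunk 2: at line 1 remove [tina,alv,blv] add [sgh,jsyy,arc] -> 6 lines: omrv sgh jsyy arc ncif ydgvr
Hunk 3: at line 1 remove [jsyy] add [klb,zxlh,lbgm] -> 8 lines: omrv sgh klb zxlh lbgm arc ncif ydgvr
Hunk 4: at line 4 remove [lbgm,arc,ncif] add [cin,feadw,elsj] -> 8 lines: omrv sgh klb zxlh cin feadw elsj ydgvr

Answer: omrv
sgh
klb
zxlh
cin
feadw
elsj
ydgvr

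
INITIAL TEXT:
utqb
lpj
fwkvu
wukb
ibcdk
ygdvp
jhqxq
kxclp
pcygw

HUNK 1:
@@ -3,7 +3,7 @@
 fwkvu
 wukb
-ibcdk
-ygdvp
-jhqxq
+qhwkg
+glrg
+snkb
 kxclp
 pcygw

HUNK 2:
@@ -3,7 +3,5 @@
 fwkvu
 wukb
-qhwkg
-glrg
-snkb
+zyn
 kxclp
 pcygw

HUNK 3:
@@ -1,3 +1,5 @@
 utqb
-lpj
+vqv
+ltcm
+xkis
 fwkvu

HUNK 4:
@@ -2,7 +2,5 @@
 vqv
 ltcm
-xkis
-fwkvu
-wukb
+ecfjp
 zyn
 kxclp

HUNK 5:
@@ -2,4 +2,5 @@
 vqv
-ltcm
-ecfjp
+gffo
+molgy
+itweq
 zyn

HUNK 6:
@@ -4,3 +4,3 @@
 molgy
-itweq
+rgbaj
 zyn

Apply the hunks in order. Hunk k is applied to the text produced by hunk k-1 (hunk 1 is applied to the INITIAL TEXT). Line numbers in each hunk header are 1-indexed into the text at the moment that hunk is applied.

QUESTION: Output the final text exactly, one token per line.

Hunk 1: at line 3 remove [ibcdk,ygdvp,jhqxq] add [qhwkg,glrg,snkb] -> 9 lines: utqb lpj fwkvu wukb qhwkg glrg snkb kxclp pcygw
Hunk 2: at line 3 remove [qhwkg,glrg,snkb] add [zyn] -> 7 lines: utqb lpj fwkvu wukb zyn kxclp pcygw
Hunk 3: at line 1 remove [lpj] add [vqv,ltcm,xkis] -> 9 lines: utqb vqv ltcm xkis fwkvu wukb zyn kxclp pcygw
Hunk 4: at line 2 remove [xkis,fwkvu,wukb] add [ecfjp] -> 7 lines: utqb vqv ltcm ecfjp zyn kxclp pcygw
Hunk 5: at line 2 remove [ltcm,ecfjp] add [gffo,molgy,itweq] -> 8 lines: utqb vqv gffo molgy itweq zyn kxclp pcygw
Hunk 6: at line 4 remove [itweq] add [rgbaj] -> 8 lines: utqb vqv gffo molgy rgbaj zyn kxclp pcygw

Answer: utqb
vqv
gffo
molgy
rgbaj
zyn
kxclp
pcygw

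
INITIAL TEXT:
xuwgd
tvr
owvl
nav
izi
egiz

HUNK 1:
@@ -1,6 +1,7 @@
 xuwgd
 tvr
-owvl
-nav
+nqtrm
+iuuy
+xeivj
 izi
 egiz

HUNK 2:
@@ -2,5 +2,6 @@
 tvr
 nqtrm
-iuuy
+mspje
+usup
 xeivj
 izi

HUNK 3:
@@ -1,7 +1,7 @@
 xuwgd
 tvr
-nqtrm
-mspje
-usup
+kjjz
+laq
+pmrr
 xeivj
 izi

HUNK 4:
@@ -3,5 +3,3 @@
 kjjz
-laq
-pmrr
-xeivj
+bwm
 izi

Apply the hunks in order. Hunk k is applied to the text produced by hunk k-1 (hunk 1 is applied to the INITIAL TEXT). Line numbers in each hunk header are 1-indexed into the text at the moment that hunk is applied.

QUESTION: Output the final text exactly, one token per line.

Hunk 1: at line 1 remove [owvl,nav] add [nqtrm,iuuy,xeivj] -> 7 lines: xuwgd tvr nqtrm iuuy xeivj izi egiz
Hunk 2: at line 2 remove [iuuy] add [mspje,usup] -> 8 lines: xuwgd tvr nqtrm mspje usup xeivj izi egiz
Hunk 3: at line 1 remove [nqtrm,mspje,usup] add [kjjz,laq,pmrr] -> 8 lines: xuwgd tvr kjjz laq pmrr xeivj izi egiz
Hunk 4: at line 3 remove [laq,pmrr,xeivj] add [bwm] -> 6 lines: xuwgd tvr kjjz bwm izi egiz

Answer: xuwgd
tvr
kjjz
bwm
izi
egiz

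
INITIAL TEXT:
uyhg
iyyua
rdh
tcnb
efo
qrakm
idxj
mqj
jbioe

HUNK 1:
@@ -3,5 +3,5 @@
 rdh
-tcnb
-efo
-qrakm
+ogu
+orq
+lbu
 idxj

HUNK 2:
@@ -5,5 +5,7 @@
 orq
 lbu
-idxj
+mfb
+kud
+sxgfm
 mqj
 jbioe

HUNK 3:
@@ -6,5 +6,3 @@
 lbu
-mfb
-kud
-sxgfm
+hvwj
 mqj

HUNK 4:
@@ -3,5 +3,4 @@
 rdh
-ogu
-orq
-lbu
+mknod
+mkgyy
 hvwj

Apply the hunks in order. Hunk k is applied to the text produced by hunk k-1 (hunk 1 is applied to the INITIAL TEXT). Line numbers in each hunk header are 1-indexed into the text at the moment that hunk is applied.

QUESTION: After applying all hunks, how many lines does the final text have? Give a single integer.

Hunk 1: at line 3 remove [tcnb,efo,qrakm] add [ogu,orq,lbu] -> 9 lines: uyhg iyyua rdh ogu orq lbu idxj mqj jbioe
Hunk 2: at line 5 remove [idxj] add [mfb,kud,sxgfm] -> 11 lines: uyhg iyyua rdh ogu orq lbu mfb kud sxgfm mqj jbioe
Hunk 3: at line 6 remove [mfb,kud,sxgfm] add [hvwj] -> 9 lines: uyhg iyyua rdh ogu orq lbu hvwj mqj jbioe
Hunk 4: at line 3 remove [ogu,orq,lbu] add [mknod,mkgyy] -> 8 lines: uyhg iyyua rdh mknod mkgyy hvwj mqj jbioe
Final line count: 8

Answer: 8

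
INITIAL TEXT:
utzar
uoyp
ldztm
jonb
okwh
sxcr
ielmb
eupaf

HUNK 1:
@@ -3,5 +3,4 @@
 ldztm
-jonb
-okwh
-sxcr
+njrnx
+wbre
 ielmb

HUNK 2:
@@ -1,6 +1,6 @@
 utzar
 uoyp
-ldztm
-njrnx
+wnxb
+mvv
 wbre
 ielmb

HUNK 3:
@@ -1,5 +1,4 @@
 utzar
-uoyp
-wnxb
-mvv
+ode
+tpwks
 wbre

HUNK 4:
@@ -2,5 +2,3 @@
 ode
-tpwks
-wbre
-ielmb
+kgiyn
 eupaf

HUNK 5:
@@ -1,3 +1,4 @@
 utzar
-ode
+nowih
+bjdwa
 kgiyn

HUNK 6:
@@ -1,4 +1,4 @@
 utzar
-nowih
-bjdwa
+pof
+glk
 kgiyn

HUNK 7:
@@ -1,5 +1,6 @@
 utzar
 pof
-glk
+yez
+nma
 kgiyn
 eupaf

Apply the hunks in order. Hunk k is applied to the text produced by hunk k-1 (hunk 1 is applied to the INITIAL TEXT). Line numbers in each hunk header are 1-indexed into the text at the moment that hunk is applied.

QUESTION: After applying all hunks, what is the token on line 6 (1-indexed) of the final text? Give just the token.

Hunk 1: at line 3 remove [jonb,okwh,sxcr] add [njrnx,wbre] -> 7 lines: utzar uoyp ldztm njrnx wbre ielmb eupaf
Hunk 2: at line 1 remove [ldztm,njrnx] add [wnxb,mvv] -> 7 lines: utzar uoyp wnxb mvv wbre ielmb eupaf
Hunk 3: at line 1 remove [uoyp,wnxb,mvv] add [ode,tpwks] -> 6 lines: utzar ode tpwks wbre ielmb eupaf
Hunk 4: at line 2 remove [tpwks,wbre,ielmb] add [kgiyn] -> 4 lines: utzar ode kgiyn eupaf
Hunk 5: at line 1 remove [ode] add [nowih,bjdwa] -> 5 lines: utzar nowih bjdwa kgiyn eupaf
Hunk 6: at line 1 remove [nowih,bjdwa] add [pof,glk] -> 5 lines: utzar pof glk kgiyn eupaf
Hunk 7: at line 1 remove [glk] add [yez,nma] -> 6 lines: utzar pof yez nma kgiyn eupaf
Final line 6: eupaf

Answer: eupaf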